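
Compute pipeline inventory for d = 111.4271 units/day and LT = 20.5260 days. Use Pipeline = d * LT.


Pipeline = 111.4271 * 20.5260 = 2287.1527

2287.1527 units


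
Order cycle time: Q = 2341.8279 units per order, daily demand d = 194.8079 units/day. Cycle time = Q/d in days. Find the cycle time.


Cycle = 2341.8279 / 194.8079 = 12.0212

12.0212 days


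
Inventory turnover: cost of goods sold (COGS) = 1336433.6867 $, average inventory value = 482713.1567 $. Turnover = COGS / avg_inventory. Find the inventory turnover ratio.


Turnover = 1336433.6867 / 482713.1567 = 2.7686

2.7686


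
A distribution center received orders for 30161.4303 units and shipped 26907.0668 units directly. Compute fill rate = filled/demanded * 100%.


FR = 26907.0668 / 30161.4303 * 100 = 89.2102

89.2102%


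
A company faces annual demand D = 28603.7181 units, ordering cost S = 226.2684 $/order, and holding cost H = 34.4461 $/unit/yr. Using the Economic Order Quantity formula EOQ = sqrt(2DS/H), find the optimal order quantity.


2*D*S = 2 * 28603.7181 * 226.2684 = 12944235.0571
2*D*S/H = 375782.3108
EOQ = sqrt(375782.3108) = 613.0109

613.0109 units


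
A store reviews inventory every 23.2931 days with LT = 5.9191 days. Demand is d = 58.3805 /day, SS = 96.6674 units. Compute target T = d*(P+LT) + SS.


P + LT = 29.2122
d*(P+LT) = 58.3805 * 29.2122 = 1705.4228
T = 1705.4228 + 96.6674 = 1802.0902

1802.0902 units


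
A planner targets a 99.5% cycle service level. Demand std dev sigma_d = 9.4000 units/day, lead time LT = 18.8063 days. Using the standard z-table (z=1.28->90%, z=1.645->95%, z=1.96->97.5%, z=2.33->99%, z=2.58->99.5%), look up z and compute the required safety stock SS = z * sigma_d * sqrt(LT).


From the table, SL = 99.5% corresponds to z = 2.58
sqrt(LT) = sqrt(18.8063) = 4.3366
SS = 2.58 * 9.4000 * 4.3366 = 105.1718

105.1718 units


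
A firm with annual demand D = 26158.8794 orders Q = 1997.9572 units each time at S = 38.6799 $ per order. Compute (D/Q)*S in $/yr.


Number of orders = D/Q = 13.0928
Cost = 13.0928 * 38.6799 = 506.4287

506.4287 $/yr


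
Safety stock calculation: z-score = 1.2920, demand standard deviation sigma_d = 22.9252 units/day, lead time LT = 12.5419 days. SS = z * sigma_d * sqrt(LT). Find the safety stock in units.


sqrt(LT) = sqrt(12.5419) = 3.5415
SS = 1.2920 * 22.9252 * 3.5415 = 104.8956

104.8956 units


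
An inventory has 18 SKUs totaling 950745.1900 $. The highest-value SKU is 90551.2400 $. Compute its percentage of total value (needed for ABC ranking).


Top item = 90551.2400
Total = 950745.1900
Percentage = 90551.2400 / 950745.1900 * 100 = 9.5242

9.5242%


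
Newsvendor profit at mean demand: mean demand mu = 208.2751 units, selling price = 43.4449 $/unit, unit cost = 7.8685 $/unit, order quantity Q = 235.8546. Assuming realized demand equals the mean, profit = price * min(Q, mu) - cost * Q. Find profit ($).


Sales at mu = min(235.8546, 208.2751) = 208.2751
Revenue = 43.4449 * 208.2751 = 9048.4909
Total cost = 7.8685 * 235.8546 = 1855.8219
Profit = 9048.4909 - 1855.8219 = 7192.6690

7192.6690 $


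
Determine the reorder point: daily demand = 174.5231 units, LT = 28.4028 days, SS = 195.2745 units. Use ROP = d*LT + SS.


d*LT = 174.5231 * 28.4028 = 4956.9447
ROP = 4956.9447 + 195.2745 = 5152.2192

5152.2192 units


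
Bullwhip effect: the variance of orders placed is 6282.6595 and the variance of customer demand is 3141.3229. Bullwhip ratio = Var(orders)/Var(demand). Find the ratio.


BW = 6282.6595 / 3141.3229 = 2.0000

2.0000


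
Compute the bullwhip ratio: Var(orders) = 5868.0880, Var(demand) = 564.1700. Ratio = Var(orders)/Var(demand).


BW = 5868.0880 / 564.1700 = 10.4013

10.4013


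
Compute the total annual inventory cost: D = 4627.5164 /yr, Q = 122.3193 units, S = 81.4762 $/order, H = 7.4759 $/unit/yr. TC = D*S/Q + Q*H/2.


Ordering cost = D*S/Q = 3082.3627
Holding cost = Q*H/2 = 457.2234
TC = 3082.3627 + 457.2234 = 3539.5862

3539.5862 $/yr


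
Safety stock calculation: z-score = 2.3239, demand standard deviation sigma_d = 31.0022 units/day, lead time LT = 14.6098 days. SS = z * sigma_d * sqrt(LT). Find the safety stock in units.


sqrt(LT) = sqrt(14.6098) = 3.8223
SS = 2.3239 * 31.0022 * 3.8223 = 275.3798

275.3798 units


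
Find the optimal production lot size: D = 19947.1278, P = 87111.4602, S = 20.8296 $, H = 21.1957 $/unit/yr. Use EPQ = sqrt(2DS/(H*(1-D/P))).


1 - D/P = 1 - 0.2290 = 0.7710
H*(1-D/P) = 16.3422
2DS = 830981.3864
EPQ = sqrt(50848.7315) = 225.4966

225.4966 units


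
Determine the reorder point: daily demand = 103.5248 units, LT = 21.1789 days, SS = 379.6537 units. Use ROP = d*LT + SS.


d*LT = 103.5248 * 21.1789 = 2192.5414
ROP = 2192.5414 + 379.6537 = 2572.1951

2572.1951 units


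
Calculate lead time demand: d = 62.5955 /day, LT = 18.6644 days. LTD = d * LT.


LTD = 62.5955 * 18.6644 = 1168.3075

1168.3075 units


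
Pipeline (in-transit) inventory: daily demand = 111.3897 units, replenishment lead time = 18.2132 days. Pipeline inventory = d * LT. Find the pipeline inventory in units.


Pipeline = 111.3897 * 18.2132 = 2028.7629

2028.7629 units


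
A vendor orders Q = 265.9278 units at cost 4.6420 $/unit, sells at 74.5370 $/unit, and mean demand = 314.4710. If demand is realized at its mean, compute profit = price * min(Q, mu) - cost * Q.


Sales at mu = min(265.9278, 314.4710) = 265.9278
Revenue = 74.5370 * 265.9278 = 19821.4604
Total cost = 4.6420 * 265.9278 = 1234.4368
Profit = 19821.4604 - 1234.4368 = 18587.0236

18587.0236 $


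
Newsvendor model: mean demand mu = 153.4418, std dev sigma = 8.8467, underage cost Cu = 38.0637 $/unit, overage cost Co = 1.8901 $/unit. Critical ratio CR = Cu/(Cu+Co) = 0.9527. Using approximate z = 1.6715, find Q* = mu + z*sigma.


CR = Cu/(Cu+Co) = 38.0637/(38.0637+1.8901) = 0.9527
z = 1.6715
Q* = 153.4418 + 1.6715 * 8.8467 = 168.2291

168.2291 units


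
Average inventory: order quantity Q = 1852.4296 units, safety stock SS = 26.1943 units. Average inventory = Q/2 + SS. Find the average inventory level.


Q/2 = 926.2148
Avg = 926.2148 + 26.1943 = 952.4091

952.4091 units


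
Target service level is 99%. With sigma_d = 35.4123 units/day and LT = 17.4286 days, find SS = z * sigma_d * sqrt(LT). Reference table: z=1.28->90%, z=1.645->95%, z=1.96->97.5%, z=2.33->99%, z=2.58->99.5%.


From the table, SL = 99% corresponds to z = 2.33
sqrt(LT) = sqrt(17.4286) = 4.1748
SS = 2.33 * 35.4123 * 4.1748 = 344.4620

344.4620 units


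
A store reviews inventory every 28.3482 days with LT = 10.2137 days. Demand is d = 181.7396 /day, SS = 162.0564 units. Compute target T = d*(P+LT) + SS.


P + LT = 38.5619
d*(P+LT) = 181.7396 * 38.5619 = 7008.2243
T = 7008.2243 + 162.0564 = 7170.2807

7170.2807 units


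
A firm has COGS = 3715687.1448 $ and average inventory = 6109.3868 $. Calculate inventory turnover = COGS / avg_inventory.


Turnover = 3715687.1448 / 6109.3868 = 608.1931

608.1931


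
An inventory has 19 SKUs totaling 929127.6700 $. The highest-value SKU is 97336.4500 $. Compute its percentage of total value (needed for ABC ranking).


Top item = 97336.4500
Total = 929127.6700
Percentage = 97336.4500 / 929127.6700 * 100 = 10.4761

10.4761%


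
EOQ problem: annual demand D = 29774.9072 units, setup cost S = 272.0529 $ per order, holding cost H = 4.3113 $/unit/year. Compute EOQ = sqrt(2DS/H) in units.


2*D*S = 2 * 29774.9072 * 272.0529 = 16200699.7020
2*D*S/H = 3757729.6180
EOQ = sqrt(3757729.6180) = 1938.4864

1938.4864 units


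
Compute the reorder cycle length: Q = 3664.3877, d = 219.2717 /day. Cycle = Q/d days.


Cycle = 3664.3877 / 219.2717 = 16.7116

16.7116 days


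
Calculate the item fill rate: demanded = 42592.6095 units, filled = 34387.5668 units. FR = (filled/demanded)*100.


FR = 34387.5668 / 42592.6095 * 100 = 80.7360

80.7360%


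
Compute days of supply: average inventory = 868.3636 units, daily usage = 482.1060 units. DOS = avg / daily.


DOS = 868.3636 / 482.1060 = 1.8012

1.8012 days


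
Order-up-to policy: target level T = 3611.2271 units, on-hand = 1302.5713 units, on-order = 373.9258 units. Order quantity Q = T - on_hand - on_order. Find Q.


Inventory position = OH + OO = 1302.5713 + 373.9258 = 1676.4971
Q = 3611.2271 - 1676.4971 = 1934.7300

1934.7300 units


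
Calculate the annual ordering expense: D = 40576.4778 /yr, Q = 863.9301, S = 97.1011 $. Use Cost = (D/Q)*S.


Number of orders = D/Q = 46.9673
Cost = 46.9673 * 97.1011 = 4560.5780

4560.5780 $/yr


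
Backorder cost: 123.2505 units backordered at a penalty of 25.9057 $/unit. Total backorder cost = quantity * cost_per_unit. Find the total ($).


Total = 123.2505 * 25.9057 = 3192.8905

3192.8905 $


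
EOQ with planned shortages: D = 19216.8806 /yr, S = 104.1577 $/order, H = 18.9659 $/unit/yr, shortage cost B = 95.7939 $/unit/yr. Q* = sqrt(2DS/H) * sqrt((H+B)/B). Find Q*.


sqrt(2DS/H) = 459.4258
sqrt((H+B)/B) = 1.0945
Q* = 459.4258 * 1.0945 = 502.8534

502.8534 units


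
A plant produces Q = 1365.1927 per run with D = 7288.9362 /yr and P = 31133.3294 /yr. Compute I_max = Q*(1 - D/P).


D/P = 0.2341
1 - D/P = 0.7659
I_max = 1365.1927 * 0.7659 = 1045.5737

1045.5737 units


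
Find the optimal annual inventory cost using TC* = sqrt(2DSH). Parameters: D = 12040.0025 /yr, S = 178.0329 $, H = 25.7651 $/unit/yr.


2*D*S*H = 110455837.0959
TC* = sqrt(110455837.0959) = 10509.7972

10509.7972 $/yr


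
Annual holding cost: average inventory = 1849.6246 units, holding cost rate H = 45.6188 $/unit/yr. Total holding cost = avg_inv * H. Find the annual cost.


Cost = 1849.6246 * 45.6188 = 84377.6547

84377.6547 $/yr


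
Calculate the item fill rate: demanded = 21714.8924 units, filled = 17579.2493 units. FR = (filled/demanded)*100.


FR = 17579.2493 / 21714.8924 * 100 = 80.9548

80.9548%


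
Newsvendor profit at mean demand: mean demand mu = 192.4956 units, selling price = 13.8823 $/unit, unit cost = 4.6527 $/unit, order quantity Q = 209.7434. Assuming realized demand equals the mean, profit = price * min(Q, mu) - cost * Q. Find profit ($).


Sales at mu = min(209.7434, 192.4956) = 192.4956
Revenue = 13.8823 * 192.4956 = 2672.2817
Total cost = 4.6527 * 209.7434 = 975.8731
Profit = 2672.2817 - 975.8731 = 1696.4086

1696.4086 $


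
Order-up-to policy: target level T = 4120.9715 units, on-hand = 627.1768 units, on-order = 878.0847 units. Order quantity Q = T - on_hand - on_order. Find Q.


Inventory position = OH + OO = 627.1768 + 878.0847 = 1505.2615
Q = 4120.9715 - 1505.2615 = 2615.7100

2615.7100 units


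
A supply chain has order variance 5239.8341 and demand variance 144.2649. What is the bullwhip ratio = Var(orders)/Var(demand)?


BW = 5239.8341 / 144.2649 = 36.3209

36.3209


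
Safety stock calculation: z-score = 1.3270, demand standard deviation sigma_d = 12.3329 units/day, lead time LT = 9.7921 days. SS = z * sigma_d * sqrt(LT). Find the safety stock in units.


sqrt(LT) = sqrt(9.7921) = 3.1292
SS = 1.3270 * 12.3329 * 3.1292 = 51.2123

51.2123 units


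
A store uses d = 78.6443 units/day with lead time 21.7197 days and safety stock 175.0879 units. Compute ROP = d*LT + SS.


d*LT = 78.6443 * 21.7197 = 1708.1306
ROP = 1708.1306 + 175.0879 = 1883.2185

1883.2185 units


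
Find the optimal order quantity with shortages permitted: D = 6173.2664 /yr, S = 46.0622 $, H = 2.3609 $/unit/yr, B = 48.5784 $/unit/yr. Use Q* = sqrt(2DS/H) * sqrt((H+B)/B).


sqrt(2DS/H) = 490.8017
sqrt((H+B)/B) = 1.0240
Q* = 490.8017 * 1.0240 = 502.5866

502.5866 units


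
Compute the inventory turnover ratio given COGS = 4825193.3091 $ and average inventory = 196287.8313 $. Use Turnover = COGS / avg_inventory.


Turnover = 4825193.3091 / 196287.8313 = 24.5822

24.5822


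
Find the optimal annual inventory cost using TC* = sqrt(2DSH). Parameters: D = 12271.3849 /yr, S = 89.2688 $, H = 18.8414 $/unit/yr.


2*D*S*H = 41279691.2534
TC* = sqrt(41279691.2534) = 6424.9273

6424.9273 $/yr


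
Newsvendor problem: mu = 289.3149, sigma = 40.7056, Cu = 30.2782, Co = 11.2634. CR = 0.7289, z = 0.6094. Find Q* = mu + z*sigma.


CR = Cu/(Cu+Co) = 30.2782/(30.2782+11.2634) = 0.7289
z = 0.6094
Q* = 289.3149 + 0.6094 * 40.7056 = 314.1209

314.1209 units


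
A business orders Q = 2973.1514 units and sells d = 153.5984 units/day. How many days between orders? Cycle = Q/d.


Cycle = 2973.1514 / 153.5984 = 19.3567

19.3567 days


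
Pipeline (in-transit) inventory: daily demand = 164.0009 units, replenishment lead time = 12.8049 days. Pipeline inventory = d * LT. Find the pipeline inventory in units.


Pipeline = 164.0009 * 12.8049 = 2100.0151

2100.0151 units


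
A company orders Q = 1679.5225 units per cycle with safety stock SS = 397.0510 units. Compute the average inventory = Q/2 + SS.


Q/2 = 839.7613
Avg = 839.7613 + 397.0510 = 1236.8122

1236.8122 units


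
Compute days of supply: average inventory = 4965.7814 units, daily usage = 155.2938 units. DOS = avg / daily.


DOS = 4965.7814 / 155.2938 = 31.9767

31.9767 days


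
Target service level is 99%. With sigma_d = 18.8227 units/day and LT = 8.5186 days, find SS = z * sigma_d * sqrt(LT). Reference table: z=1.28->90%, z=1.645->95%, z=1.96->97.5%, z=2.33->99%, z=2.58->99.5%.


From the table, SL = 99% corresponds to z = 2.33
sqrt(LT) = sqrt(8.5186) = 2.9187
SS = 2.33 * 18.8227 * 2.9187 = 128.0035

128.0035 units


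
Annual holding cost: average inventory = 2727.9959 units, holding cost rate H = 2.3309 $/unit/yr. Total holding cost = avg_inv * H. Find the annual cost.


Cost = 2727.9959 * 2.3309 = 6358.6856

6358.6856 $/yr


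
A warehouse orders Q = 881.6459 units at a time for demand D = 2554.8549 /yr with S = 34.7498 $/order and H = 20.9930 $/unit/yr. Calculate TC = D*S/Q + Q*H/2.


Ordering cost = D*S/Q = 100.6988
Holding cost = Q*H/2 = 9254.1962
TC = 100.6988 + 9254.1962 = 9354.8950

9354.8950 $/yr


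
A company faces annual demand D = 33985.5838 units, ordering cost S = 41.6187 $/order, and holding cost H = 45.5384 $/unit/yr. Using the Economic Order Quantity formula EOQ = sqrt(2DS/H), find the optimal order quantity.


2*D*S = 2 * 33985.5838 * 41.6187 = 2828871.6330
2*D*S/H = 62120.5759
EOQ = sqrt(62120.5759) = 249.2400

249.2400 units


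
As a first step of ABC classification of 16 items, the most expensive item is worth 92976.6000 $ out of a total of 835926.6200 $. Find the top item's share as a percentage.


Top item = 92976.6000
Total = 835926.6200
Percentage = 92976.6000 / 835926.6200 * 100 = 11.1226

11.1226%


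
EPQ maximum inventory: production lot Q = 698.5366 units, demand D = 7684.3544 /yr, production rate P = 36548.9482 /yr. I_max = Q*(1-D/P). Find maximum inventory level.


D/P = 0.2102
1 - D/P = 0.7898
I_max = 698.5366 * 0.7898 = 551.6705

551.6705 units


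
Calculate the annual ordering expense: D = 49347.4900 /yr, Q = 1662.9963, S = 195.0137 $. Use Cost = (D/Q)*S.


Number of orders = D/Q = 29.6738
Cost = 29.6738 * 195.0137 = 5786.8058

5786.8058 $/yr


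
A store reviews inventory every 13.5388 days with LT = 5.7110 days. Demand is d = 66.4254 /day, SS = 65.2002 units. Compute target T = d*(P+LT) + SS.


P + LT = 19.2498
d*(P+LT) = 66.4254 * 19.2498 = 1278.6757
T = 1278.6757 + 65.2002 = 1343.8759

1343.8759 units


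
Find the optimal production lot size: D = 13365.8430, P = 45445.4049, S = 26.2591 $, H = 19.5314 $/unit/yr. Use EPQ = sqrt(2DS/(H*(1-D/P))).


1 - D/P = 1 - 0.2941 = 0.7059
H*(1-D/P) = 13.7871
2DS = 701950.0158
EPQ = sqrt(50913.6652) = 225.6406

225.6406 units


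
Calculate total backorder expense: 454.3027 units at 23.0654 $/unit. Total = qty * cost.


Total = 454.3027 * 23.0654 = 10478.6735

10478.6735 $


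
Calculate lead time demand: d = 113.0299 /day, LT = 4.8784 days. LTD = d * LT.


LTD = 113.0299 * 4.8784 = 551.4051

551.4051 units


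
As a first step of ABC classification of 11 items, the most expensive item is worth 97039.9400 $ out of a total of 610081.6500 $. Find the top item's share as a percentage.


Top item = 97039.9400
Total = 610081.6500
Percentage = 97039.9400 / 610081.6500 * 100 = 15.9061

15.9061%


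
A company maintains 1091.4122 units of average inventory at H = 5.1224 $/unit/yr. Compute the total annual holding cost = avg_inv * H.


Cost = 1091.4122 * 5.1224 = 5590.6499

5590.6499 $/yr


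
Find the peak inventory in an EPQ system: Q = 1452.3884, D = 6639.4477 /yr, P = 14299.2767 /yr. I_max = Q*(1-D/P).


D/P = 0.4643
1 - D/P = 0.5357
I_max = 1452.3884 * 0.5357 = 778.0147

778.0147 units


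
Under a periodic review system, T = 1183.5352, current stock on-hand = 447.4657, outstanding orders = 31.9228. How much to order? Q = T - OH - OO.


Inventory position = OH + OO = 447.4657 + 31.9228 = 479.3885
Q = 1183.5352 - 479.3885 = 704.1467

704.1467 units


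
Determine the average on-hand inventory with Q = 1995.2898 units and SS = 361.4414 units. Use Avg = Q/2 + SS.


Q/2 = 997.6449
Avg = 997.6449 + 361.4414 = 1359.0863

1359.0863 units


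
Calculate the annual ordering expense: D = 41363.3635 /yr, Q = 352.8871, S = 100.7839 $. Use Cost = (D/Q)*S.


Number of orders = D/Q = 117.2142
Cost = 117.2142 * 100.7839 = 11813.2998

11813.2998 $/yr


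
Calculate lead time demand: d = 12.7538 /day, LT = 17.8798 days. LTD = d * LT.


LTD = 12.7538 * 17.8798 = 228.0354

228.0354 units


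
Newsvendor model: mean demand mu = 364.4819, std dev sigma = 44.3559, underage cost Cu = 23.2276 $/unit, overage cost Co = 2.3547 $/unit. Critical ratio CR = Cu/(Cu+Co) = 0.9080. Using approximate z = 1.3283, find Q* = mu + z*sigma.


CR = Cu/(Cu+Co) = 23.2276/(23.2276+2.3547) = 0.9080
z = 1.3283
Q* = 364.4819 + 1.3283 * 44.3559 = 423.3998

423.3998 units


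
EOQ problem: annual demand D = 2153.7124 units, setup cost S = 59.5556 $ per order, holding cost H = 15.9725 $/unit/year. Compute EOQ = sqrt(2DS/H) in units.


2*D*S = 2 * 2153.7124 * 59.5556 = 256531.2684
2*D*S/H = 16060.8088
EOQ = sqrt(16060.8088) = 126.7312

126.7312 units


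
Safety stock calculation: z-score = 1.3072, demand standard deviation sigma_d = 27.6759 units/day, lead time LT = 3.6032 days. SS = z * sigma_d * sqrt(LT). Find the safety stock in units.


sqrt(LT) = sqrt(3.6032) = 1.8982
SS = 1.3072 * 27.6759 * 1.8982 = 68.6733

68.6733 units


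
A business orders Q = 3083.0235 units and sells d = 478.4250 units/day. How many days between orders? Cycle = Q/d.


Cycle = 3083.0235 / 478.4250 = 6.4441

6.4441 days


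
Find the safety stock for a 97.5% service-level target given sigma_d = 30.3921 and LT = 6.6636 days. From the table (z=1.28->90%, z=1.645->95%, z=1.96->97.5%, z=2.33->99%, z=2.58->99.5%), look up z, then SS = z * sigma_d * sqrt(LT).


From the table, SL = 97.5% corresponds to z = 1.96
sqrt(LT) = sqrt(6.6636) = 2.5814
SS = 1.96 * 30.3921 * 2.5814 = 153.7699

153.7699 units


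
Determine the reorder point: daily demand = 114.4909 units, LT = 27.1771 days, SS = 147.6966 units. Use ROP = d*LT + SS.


d*LT = 114.4909 * 27.1771 = 3111.5306
ROP = 3111.5306 + 147.6966 = 3259.2272

3259.2272 units


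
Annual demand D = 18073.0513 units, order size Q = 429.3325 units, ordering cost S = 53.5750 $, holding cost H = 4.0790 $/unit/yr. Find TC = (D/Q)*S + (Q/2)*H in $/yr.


Ordering cost = D*S/Q = 2255.2770
Holding cost = Q*H/2 = 875.6236
TC = 2255.2770 + 875.6236 = 3130.9007

3130.9007 $/yr


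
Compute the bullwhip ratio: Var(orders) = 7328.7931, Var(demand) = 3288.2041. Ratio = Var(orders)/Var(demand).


BW = 7328.7931 / 3288.2041 = 2.2288

2.2288


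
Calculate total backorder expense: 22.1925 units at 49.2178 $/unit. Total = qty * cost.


Total = 22.1925 * 49.2178 = 1092.2660

1092.2660 $


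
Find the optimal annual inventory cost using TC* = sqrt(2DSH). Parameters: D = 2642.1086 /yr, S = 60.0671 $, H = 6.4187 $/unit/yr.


2*D*S*H = 2037344.1812
TC* = sqrt(2037344.1812) = 1427.3557

1427.3557 $/yr


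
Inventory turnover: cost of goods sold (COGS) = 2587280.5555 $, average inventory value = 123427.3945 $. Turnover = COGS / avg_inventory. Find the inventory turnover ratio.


Turnover = 2587280.5555 / 123427.3945 = 20.9620

20.9620


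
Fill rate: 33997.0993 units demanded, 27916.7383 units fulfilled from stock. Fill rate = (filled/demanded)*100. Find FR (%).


FR = 27916.7383 / 33997.0993 * 100 = 82.1151

82.1151%


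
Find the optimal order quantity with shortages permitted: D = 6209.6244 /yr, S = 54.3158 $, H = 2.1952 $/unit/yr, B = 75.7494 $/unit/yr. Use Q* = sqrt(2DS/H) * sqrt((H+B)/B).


sqrt(2DS/H) = 554.3368
sqrt((H+B)/B) = 1.0144
Q* = 554.3368 * 1.0144 = 562.3117

562.3117 units


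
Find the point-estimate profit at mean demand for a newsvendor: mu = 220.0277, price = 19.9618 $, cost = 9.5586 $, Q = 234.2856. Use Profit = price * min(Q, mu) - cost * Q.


Sales at mu = min(234.2856, 220.0277) = 220.0277
Revenue = 19.9618 * 220.0277 = 4392.1489
Total cost = 9.5586 * 234.2856 = 2239.4423
Profit = 4392.1489 - 2239.4423 = 2152.7066

2152.7066 $


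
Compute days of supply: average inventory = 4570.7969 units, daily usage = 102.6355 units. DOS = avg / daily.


DOS = 4570.7969 / 102.6355 = 44.5343

44.5343 days


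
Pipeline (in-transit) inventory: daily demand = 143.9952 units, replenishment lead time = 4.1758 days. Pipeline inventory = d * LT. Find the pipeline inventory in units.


Pipeline = 143.9952 * 4.1758 = 601.2952

601.2952 units


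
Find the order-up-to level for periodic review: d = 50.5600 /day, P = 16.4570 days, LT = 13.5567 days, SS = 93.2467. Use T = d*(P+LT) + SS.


P + LT = 30.0137
d*(P+LT) = 50.5600 * 30.0137 = 1517.4927
T = 1517.4927 + 93.2467 = 1610.7394

1610.7394 units


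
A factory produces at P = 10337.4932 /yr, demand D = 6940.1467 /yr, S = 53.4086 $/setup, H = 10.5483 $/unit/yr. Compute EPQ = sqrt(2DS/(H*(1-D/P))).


1 - D/P = 1 - 0.6714 = 0.3286
H*(1-D/P) = 3.4666
2DS = 741327.0381
EPQ = sqrt(213846.8024) = 462.4357

462.4357 units


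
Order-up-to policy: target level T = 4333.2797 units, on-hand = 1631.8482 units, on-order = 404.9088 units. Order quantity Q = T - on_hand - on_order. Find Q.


Inventory position = OH + OO = 1631.8482 + 404.9088 = 2036.7570
Q = 4333.2797 - 2036.7570 = 2296.5227

2296.5227 units


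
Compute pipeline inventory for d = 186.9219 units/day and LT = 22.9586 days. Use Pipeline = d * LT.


Pipeline = 186.9219 * 22.9586 = 4291.4651

4291.4651 units


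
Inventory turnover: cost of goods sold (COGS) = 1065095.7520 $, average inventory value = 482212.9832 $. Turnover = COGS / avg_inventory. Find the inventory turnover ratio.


Turnover = 1065095.7520 / 482212.9832 = 2.2088

2.2088


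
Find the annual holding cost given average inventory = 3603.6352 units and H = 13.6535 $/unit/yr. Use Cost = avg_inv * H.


Cost = 3603.6352 * 13.6535 = 49202.2332

49202.2332 $/yr


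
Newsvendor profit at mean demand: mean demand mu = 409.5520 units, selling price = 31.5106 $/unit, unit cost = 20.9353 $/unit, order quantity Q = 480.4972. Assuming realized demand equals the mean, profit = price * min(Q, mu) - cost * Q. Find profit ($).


Sales at mu = min(480.4972, 409.5520) = 409.5520
Revenue = 31.5106 * 409.5520 = 12905.2293
Total cost = 20.9353 * 480.4972 = 10059.3530
Profit = 12905.2293 - 10059.3530 = 2845.8762

2845.8762 $


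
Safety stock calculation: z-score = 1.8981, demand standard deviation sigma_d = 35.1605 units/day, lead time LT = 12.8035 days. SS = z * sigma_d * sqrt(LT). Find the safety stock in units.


sqrt(LT) = sqrt(12.8035) = 3.5782
SS = 1.8981 * 35.1605 * 3.5782 = 238.8023

238.8023 units


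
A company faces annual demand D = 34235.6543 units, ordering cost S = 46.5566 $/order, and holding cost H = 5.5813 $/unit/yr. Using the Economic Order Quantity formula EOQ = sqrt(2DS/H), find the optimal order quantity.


2*D*S = 2 * 34235.6543 * 46.5566 = 3187791.3260
2*D*S/H = 571155.7031
EOQ = sqrt(571155.7031) = 755.7484

755.7484 units


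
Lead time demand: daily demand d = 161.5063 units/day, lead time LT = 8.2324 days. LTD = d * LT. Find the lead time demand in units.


LTD = 161.5063 * 8.2324 = 1329.5845

1329.5845 units


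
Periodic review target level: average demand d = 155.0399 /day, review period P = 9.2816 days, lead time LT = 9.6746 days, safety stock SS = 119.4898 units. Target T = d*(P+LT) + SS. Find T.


P + LT = 18.9562
d*(P+LT) = 155.0399 * 18.9562 = 2938.9674
T = 2938.9674 + 119.4898 = 3058.4572

3058.4572 units


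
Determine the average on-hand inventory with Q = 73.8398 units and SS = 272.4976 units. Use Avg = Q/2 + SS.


Q/2 = 36.9199
Avg = 36.9199 + 272.4976 = 309.4175

309.4175 units


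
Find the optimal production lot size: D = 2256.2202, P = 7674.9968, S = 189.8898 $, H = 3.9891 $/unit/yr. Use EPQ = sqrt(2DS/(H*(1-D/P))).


1 - D/P = 1 - 0.2940 = 0.7060
H*(1-D/P) = 2.8164
2DS = 856866.4051
EPQ = sqrt(304239.1848) = 551.5788

551.5788 units


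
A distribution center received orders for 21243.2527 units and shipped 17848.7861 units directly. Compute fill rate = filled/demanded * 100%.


FR = 17848.7861 / 21243.2527 * 100 = 84.0210

84.0210%


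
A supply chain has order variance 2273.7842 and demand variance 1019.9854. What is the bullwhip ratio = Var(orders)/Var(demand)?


BW = 2273.7842 / 1019.9854 = 2.2292

2.2292


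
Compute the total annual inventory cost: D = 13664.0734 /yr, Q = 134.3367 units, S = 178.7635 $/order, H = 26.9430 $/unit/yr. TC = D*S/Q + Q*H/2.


Ordering cost = D*S/Q = 18182.9506
Holding cost = Q*H/2 = 1809.7169
TC = 18182.9506 + 1809.7169 = 19992.6675

19992.6675 $/yr


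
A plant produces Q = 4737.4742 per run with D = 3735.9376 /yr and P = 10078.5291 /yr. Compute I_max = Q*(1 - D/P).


D/P = 0.3707
1 - D/P = 0.6293
I_max = 4737.4742 * 0.6293 = 2981.3739

2981.3739 units


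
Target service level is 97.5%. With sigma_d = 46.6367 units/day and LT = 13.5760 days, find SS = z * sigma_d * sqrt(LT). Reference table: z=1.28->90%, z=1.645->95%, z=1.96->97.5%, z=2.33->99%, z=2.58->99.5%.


From the table, SL = 97.5% corresponds to z = 1.96
sqrt(LT) = sqrt(13.5760) = 3.6846
SS = 1.96 * 46.6367 * 3.6846 = 336.7982

336.7982 units


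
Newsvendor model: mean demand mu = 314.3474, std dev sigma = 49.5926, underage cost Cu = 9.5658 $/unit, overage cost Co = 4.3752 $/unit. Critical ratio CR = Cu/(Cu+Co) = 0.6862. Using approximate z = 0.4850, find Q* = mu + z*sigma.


CR = Cu/(Cu+Co) = 9.5658/(9.5658+4.3752) = 0.6862
z = 0.4850
Q* = 314.3474 + 0.4850 * 49.5926 = 338.3998

338.3998 units


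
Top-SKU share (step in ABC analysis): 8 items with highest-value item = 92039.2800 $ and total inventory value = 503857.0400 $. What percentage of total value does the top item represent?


Top item = 92039.2800
Total = 503857.0400
Percentage = 92039.2800 / 503857.0400 * 100 = 18.2669

18.2669%


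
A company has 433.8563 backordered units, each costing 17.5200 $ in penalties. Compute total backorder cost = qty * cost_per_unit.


Total = 433.8563 * 17.5200 = 7601.1624

7601.1624 $


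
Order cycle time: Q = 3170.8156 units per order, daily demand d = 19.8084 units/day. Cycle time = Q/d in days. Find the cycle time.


Cycle = 3170.8156 / 19.8084 = 160.0743

160.0743 days


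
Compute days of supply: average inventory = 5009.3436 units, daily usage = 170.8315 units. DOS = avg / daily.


DOS = 5009.3436 / 170.8315 = 29.3233

29.3233 days


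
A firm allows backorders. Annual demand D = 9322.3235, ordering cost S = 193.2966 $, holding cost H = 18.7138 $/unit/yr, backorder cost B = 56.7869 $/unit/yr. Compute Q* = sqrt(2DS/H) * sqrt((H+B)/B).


sqrt(2DS/H) = 438.8420
sqrt((H+B)/B) = 1.1531
Q* = 438.8420 * 1.1531 = 506.0106

506.0106 units


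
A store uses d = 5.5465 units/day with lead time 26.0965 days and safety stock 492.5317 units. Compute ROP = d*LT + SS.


d*LT = 5.5465 * 26.0965 = 144.7442
ROP = 144.7442 + 492.5317 = 637.2759

637.2759 units


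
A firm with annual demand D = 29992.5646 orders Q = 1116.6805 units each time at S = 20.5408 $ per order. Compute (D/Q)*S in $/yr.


Number of orders = D/Q = 26.8587
Cost = 26.8587 * 20.5408 = 551.6988

551.6988 $/yr


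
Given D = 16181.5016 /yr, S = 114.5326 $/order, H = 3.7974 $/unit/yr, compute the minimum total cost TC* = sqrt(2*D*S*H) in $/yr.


2*D*S*H = 14075514.6120
TC* = sqrt(14075514.6120) = 3751.7349

3751.7349 $/yr


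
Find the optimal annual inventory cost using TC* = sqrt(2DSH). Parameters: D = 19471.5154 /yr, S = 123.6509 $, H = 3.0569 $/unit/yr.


2*D*S*H = 14720015.3134
TC* = sqrt(14720015.3134) = 3836.6672

3836.6672 $/yr


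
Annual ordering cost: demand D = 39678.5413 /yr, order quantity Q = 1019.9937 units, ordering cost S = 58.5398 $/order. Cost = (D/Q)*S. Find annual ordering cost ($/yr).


Number of orders = D/Q = 38.9008
Cost = 38.9008 * 58.5398 = 2277.2434

2277.2434 $/yr


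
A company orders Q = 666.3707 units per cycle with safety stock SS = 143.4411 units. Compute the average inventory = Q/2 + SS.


Q/2 = 333.1854
Avg = 333.1854 + 143.4411 = 476.6265

476.6265 units


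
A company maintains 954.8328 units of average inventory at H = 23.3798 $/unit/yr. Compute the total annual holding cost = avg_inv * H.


Cost = 954.8328 * 23.3798 = 22323.7999

22323.7999 $/yr


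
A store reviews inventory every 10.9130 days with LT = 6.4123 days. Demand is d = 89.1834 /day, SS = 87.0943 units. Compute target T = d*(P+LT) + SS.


P + LT = 17.3253
d*(P+LT) = 89.1834 * 17.3253 = 1545.1292
T = 1545.1292 + 87.0943 = 1632.2235

1632.2235 units


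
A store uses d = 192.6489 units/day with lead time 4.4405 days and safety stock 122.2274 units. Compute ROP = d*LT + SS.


d*LT = 192.6489 * 4.4405 = 855.4574
ROP = 855.4574 + 122.2274 = 977.6848

977.6848 units


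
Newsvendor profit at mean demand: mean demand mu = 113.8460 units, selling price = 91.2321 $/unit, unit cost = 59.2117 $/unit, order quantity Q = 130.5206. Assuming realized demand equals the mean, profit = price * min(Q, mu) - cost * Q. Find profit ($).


Sales at mu = min(130.5206, 113.8460) = 113.8460
Revenue = 91.2321 * 113.8460 = 10386.4097
Total cost = 59.2117 * 130.5206 = 7728.3466
Profit = 10386.4097 - 7728.3466 = 2658.0630

2658.0630 $


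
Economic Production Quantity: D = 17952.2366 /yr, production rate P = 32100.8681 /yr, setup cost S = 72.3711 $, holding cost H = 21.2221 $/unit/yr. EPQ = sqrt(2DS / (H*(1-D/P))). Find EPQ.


1 - D/P = 1 - 0.5592 = 0.4408
H*(1-D/P) = 9.3538
2DS = 2598446.2204
EPQ = sqrt(277797.1064) = 527.0646

527.0646 units


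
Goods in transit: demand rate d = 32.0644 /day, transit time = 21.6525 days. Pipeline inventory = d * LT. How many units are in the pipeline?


Pipeline = 32.0644 * 21.6525 = 694.2744

694.2744 units


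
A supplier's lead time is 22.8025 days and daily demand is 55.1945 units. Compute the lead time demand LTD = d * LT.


LTD = 55.1945 * 22.8025 = 1258.5726

1258.5726 units


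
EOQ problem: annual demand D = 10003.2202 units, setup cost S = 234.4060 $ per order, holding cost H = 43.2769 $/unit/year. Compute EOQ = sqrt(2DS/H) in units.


2*D*S = 2 * 10003.2202 * 234.4060 = 4689629.6684
2*D*S/H = 108363.3455
EOQ = sqrt(108363.3455) = 329.1859

329.1859 units


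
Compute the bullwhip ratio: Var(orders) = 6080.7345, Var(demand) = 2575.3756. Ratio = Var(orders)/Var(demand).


BW = 6080.7345 / 2575.3756 = 2.3611

2.3611


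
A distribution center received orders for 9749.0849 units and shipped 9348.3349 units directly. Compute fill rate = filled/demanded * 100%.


FR = 9348.3349 / 9749.0849 * 100 = 95.8894

95.8894%


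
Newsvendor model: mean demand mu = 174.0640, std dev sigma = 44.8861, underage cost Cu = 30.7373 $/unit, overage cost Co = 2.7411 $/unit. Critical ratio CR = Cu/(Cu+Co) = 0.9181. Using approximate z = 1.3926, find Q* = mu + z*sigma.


CR = Cu/(Cu+Co) = 30.7373/(30.7373+2.7411) = 0.9181
z = 1.3926
Q* = 174.0640 + 1.3926 * 44.8861 = 236.5724

236.5724 units


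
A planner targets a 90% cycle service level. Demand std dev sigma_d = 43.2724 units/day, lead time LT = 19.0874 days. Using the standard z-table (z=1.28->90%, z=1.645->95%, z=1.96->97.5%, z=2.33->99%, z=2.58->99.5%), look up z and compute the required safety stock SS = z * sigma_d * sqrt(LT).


From the table, SL = 90% corresponds to z = 1.28
sqrt(LT) = sqrt(19.0874) = 4.3689
SS = 1.28 * 43.2724 * 4.3689 = 241.9883

241.9883 units


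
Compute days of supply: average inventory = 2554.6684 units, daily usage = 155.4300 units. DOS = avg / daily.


DOS = 2554.6684 / 155.4300 = 16.4361

16.4361 days


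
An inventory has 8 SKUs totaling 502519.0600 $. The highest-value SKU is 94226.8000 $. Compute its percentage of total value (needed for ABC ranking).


Top item = 94226.8000
Total = 502519.0600
Percentage = 94226.8000 / 502519.0600 * 100 = 18.7509

18.7509%


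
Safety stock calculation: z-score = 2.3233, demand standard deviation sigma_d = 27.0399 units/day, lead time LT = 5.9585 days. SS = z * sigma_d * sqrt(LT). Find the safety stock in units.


sqrt(LT) = sqrt(5.9585) = 2.4410
SS = 2.3233 * 27.0399 * 2.4410 = 153.3483

153.3483 units


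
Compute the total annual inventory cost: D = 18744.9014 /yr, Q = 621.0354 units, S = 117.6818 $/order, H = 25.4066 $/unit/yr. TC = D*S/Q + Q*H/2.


Ordering cost = D*S/Q = 3552.0258
Holding cost = Q*H/2 = 7889.1990
TC = 3552.0258 + 7889.1990 = 11441.2248

11441.2248 $/yr


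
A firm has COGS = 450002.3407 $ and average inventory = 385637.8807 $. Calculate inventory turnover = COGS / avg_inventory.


Turnover = 450002.3407 / 385637.8807 = 1.1669

1.1669


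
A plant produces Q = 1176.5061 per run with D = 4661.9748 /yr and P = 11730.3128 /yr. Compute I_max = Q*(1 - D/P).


D/P = 0.3974
1 - D/P = 0.6026
I_max = 1176.5061 * 0.6026 = 708.9276

708.9276 units


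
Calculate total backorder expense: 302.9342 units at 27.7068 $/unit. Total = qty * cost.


Total = 302.9342 * 27.7068 = 8393.3373

8393.3373 $


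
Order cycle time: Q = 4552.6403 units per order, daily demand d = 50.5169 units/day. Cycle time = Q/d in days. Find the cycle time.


Cycle = 4552.6403 / 50.5169 = 90.1211

90.1211 days


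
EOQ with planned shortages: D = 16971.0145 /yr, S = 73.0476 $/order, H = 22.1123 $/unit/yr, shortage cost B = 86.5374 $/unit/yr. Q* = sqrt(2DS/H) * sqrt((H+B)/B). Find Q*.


sqrt(2DS/H) = 334.8536
sqrt((H+B)/B) = 1.1205
Q* = 334.8536 * 1.1205 = 375.2038

375.2038 units


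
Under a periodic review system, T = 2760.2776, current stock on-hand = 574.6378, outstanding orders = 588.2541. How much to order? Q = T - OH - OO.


Inventory position = OH + OO = 574.6378 + 588.2541 = 1162.8919
Q = 2760.2776 - 1162.8919 = 1597.3857

1597.3857 units


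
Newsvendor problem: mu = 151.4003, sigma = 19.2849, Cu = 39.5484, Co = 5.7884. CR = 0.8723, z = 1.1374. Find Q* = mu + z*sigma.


CR = Cu/(Cu+Co) = 39.5484/(39.5484+5.7884) = 0.8723
z = 1.1374
Q* = 151.4003 + 1.1374 * 19.2849 = 173.3349

173.3349 units


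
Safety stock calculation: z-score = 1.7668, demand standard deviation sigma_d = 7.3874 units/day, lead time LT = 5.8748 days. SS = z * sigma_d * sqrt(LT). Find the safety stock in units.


sqrt(LT) = sqrt(5.8748) = 2.4238
SS = 1.7668 * 7.3874 * 2.4238 = 31.6356

31.6356 units


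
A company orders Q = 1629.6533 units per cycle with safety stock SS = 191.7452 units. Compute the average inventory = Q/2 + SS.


Q/2 = 814.8266
Avg = 814.8266 + 191.7452 = 1006.5719

1006.5719 units


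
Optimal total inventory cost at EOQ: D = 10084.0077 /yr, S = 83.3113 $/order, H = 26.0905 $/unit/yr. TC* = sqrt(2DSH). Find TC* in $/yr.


2*D*S*H = 43837873.3504
TC* = sqrt(43837873.3504) = 6621.0175

6621.0175 $/yr


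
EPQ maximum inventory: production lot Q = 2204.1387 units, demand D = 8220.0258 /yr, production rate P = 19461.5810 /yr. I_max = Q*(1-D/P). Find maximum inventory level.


D/P = 0.4224
1 - D/P = 0.5776
I_max = 2204.1387 * 0.5776 = 1273.1724

1273.1724 units


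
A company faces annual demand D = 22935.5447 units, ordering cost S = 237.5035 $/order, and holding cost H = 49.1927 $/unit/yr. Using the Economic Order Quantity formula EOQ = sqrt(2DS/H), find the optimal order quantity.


2*D*S = 2 * 22935.5447 * 237.5035 = 10894544.2813
2*D*S/H = 221466.6868
EOQ = sqrt(221466.6868) = 470.6025

470.6025 units


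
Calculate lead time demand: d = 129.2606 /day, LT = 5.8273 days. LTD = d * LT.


LTD = 129.2606 * 5.8273 = 753.2403

753.2403 units


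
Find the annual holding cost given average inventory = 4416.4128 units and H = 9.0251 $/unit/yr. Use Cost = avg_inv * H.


Cost = 4416.4128 * 9.0251 = 39858.5672

39858.5672 $/yr


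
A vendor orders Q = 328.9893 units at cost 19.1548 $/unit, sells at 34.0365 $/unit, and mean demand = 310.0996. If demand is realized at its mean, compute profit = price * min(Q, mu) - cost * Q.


Sales at mu = min(328.9893, 310.0996) = 310.0996
Revenue = 34.0365 * 310.0996 = 10554.7050
Total cost = 19.1548 * 328.9893 = 6301.7242
Profit = 10554.7050 - 6301.7242 = 4252.9808

4252.9808 $


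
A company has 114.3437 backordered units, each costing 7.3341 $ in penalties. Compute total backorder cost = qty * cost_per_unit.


Total = 114.3437 * 7.3341 = 838.6081

838.6081 $


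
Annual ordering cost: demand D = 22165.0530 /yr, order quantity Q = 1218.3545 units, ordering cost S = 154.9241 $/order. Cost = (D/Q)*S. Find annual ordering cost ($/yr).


Number of orders = D/Q = 18.1926
Cost = 18.1926 * 154.9241 = 2818.4743

2818.4743 $/yr


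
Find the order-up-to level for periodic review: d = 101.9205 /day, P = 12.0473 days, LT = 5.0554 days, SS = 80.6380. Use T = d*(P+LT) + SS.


P + LT = 17.1027
d*(P+LT) = 101.9205 * 17.1027 = 1743.1157
T = 1743.1157 + 80.6380 = 1823.7537

1823.7537 units


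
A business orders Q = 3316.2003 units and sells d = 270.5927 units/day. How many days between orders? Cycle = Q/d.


Cycle = 3316.2003 / 270.5927 = 12.2553

12.2553 days


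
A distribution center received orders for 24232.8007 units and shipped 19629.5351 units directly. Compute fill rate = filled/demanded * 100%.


FR = 19629.5351 / 24232.8007 * 100 = 81.0040

81.0040%


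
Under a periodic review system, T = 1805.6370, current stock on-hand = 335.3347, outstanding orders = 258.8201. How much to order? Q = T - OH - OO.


Inventory position = OH + OO = 335.3347 + 258.8201 = 594.1548
Q = 1805.6370 - 594.1548 = 1211.4822

1211.4822 units


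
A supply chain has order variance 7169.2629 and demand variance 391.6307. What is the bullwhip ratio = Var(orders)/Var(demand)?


BW = 7169.2629 / 391.6307 = 18.3062

18.3062


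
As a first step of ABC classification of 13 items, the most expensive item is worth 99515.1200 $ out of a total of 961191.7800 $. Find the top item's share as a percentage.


Top item = 99515.1200
Total = 961191.7800
Percentage = 99515.1200 / 961191.7800 * 100 = 10.3533

10.3533%


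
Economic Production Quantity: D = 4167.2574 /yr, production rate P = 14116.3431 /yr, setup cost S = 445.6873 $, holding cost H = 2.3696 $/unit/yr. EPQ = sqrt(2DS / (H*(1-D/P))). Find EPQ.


1 - D/P = 1 - 0.2952 = 0.7048
H*(1-D/P) = 1.6701
2DS = 3714587.3980
EPQ = sqrt(2224203.7746) = 1491.3765

1491.3765 units


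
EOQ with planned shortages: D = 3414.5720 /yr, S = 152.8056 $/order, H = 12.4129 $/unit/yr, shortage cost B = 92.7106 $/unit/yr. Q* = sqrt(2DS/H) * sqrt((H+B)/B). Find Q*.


sqrt(2DS/H) = 289.9453
sqrt((H+B)/B) = 1.0648
Q* = 289.9453 * 1.0648 = 308.7460

308.7460 units
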